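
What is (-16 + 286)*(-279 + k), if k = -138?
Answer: -112590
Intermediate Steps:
(-16 + 286)*(-279 + k) = (-16 + 286)*(-279 - 138) = 270*(-417) = -112590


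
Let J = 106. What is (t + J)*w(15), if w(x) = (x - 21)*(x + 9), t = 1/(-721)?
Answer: -11005200/721 ≈ -15264.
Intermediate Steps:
t = -1/721 ≈ -0.0013870
w(x) = (-21 + x)*(9 + x)
(t + J)*w(15) = (-1/721 + 106)*(-189 + 15² - 12*15) = 76425*(-189 + 225 - 180)/721 = (76425/721)*(-144) = -11005200/721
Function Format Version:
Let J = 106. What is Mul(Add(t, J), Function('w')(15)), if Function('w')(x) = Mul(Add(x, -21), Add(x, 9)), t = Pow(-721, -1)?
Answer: Rational(-11005200, 721) ≈ -15264.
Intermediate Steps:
t = Rational(-1, 721) ≈ -0.0013870
Function('w')(x) = Mul(Add(-21, x), Add(9, x))
Mul(Add(t, J), Function('w')(15)) = Mul(Add(Rational(-1, 721), 106), Add(-189, Pow(15, 2), Mul(-12, 15))) = Mul(Rational(76425, 721), Add(-189, 225, -180)) = Mul(Rational(76425, 721), -144) = Rational(-11005200, 721)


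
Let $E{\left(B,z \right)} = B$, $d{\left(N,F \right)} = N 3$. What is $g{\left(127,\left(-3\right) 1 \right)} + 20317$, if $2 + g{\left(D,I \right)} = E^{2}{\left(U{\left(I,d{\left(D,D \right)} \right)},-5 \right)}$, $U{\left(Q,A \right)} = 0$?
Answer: $20315$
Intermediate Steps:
$d{\left(N,F \right)} = 3 N$
$g{\left(D,I \right)} = -2$ ($g{\left(D,I \right)} = -2 + 0^{2} = -2 + 0 = -2$)
$g{\left(127,\left(-3\right) 1 \right)} + 20317 = -2 + 20317 = 20315$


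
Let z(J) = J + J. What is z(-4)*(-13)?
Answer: 104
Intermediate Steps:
z(J) = 2*J
z(-4)*(-13) = (2*(-4))*(-13) = -8*(-13) = 104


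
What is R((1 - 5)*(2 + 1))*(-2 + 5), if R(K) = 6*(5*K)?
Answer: -1080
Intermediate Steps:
R(K) = 30*K
R((1 - 5)*(2 + 1))*(-2 + 5) = (30*((1 - 5)*(2 + 1)))*(-2 + 5) = (30*(-4*3))*3 = (30*(-12))*3 = -360*3 = -1080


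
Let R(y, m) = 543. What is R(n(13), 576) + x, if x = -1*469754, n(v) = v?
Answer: -469211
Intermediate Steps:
x = -469754
R(n(13), 576) + x = 543 - 469754 = -469211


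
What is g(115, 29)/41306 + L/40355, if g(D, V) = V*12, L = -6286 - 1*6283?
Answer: -252565787/833451815 ≈ -0.30304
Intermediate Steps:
L = -12569 (L = -6286 - 6283 = -12569)
g(D, V) = 12*V
g(115, 29)/41306 + L/40355 = (12*29)/41306 - 12569/40355 = 348*(1/41306) - 12569*1/40355 = 174/20653 - 12569/40355 = -252565787/833451815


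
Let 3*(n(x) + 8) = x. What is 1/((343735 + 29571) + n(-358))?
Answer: 3/1119536 ≈ 2.6797e-6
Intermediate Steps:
n(x) = -8 + x/3
1/((343735 + 29571) + n(-358)) = 1/((343735 + 29571) + (-8 + (⅓)*(-358))) = 1/(373306 + (-8 - 358/3)) = 1/(373306 - 382/3) = 1/(1119536/3) = 3/1119536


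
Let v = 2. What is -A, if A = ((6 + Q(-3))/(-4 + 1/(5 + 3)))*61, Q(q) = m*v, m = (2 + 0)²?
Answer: 6832/31 ≈ 220.39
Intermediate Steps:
m = 4 (m = 2² = 4)
Q(q) = 8 (Q(q) = 4*2 = 8)
A = -6832/31 (A = ((6 + 8)/(-4 + 1/(5 + 3)))*61 = (14/(-4 + 1/8))*61 = (14/(-4 + ⅛))*61 = (14/(-31/8))*61 = (14*(-8/31))*61 = -112/31*61 = -6832/31 ≈ -220.39)
-A = -1*(-6832/31) = 6832/31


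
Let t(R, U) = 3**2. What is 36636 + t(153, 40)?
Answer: 36645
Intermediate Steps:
t(R, U) = 9
36636 + t(153, 40) = 36636 + 9 = 36645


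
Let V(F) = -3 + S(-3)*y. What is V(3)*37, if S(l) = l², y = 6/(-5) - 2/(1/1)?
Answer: -5883/5 ≈ -1176.6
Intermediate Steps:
y = -16/5 (y = 6*(-⅕) - 2/1 = -6/5 - 2*1 = -6/5 - 2 = -16/5 ≈ -3.2000)
V(F) = -159/5 (V(F) = -3 + (-3)²*(-16/5) = -3 + 9*(-16/5) = -3 - 144/5 = -159/5)
V(3)*37 = -159/5*37 = -5883/5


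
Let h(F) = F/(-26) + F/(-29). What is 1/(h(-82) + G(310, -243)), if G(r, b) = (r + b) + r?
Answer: 377/144384 ≈ 0.0026111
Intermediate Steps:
h(F) = -55*F/754 (h(F) = F*(-1/26) + F*(-1/29) = -F/26 - F/29 = -55*F/754)
G(r, b) = b + 2*r (G(r, b) = (b + r) + r = b + 2*r)
1/(h(-82) + G(310, -243)) = 1/(-55/754*(-82) + (-243 + 2*310)) = 1/(2255/377 + (-243 + 620)) = 1/(2255/377 + 377) = 1/(144384/377) = 377/144384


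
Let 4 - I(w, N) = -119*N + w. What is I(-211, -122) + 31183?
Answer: 16880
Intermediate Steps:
I(w, N) = 4 - w + 119*N (I(w, N) = 4 - (-119*N + w) = 4 - (w - 119*N) = 4 + (-w + 119*N) = 4 - w + 119*N)
I(-211, -122) + 31183 = (4 - 1*(-211) + 119*(-122)) + 31183 = (4 + 211 - 14518) + 31183 = -14303 + 31183 = 16880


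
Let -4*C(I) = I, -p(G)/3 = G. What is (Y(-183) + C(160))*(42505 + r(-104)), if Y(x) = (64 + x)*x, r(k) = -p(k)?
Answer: 917149241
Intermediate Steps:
p(G) = -3*G
r(k) = 3*k (r(k) = -(-3)*k = 3*k)
C(I) = -I/4
Y(x) = x*(64 + x)
(Y(-183) + C(160))*(42505 + r(-104)) = (-183*(64 - 183) - 1/4*160)*(42505 + 3*(-104)) = (-183*(-119) - 40)*(42505 - 312) = (21777 - 40)*42193 = 21737*42193 = 917149241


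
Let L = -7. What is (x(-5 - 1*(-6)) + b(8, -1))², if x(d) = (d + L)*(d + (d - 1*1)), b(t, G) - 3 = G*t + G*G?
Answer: 100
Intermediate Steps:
b(t, G) = 3 + G² + G*t (b(t, G) = 3 + (G*t + G*G) = 3 + (G*t + G²) = 3 + (G² + G*t) = 3 + G² + G*t)
x(d) = (-1 + 2*d)*(-7 + d) (x(d) = (d - 7)*(d + (d - 1*1)) = (-7 + d)*(d + (d - 1)) = (-7 + d)*(d + (-1 + d)) = (-7 + d)*(-1 + 2*d) = (-1 + 2*d)*(-7 + d))
(x(-5 - 1*(-6)) + b(8, -1))² = ((7 - 15*(-5 - 1*(-6)) + 2*(-5 - 1*(-6))²) + (3 + (-1)² - 1*8))² = ((7 - 15*(-5 + 6) + 2*(-5 + 6)²) + (3 + 1 - 8))² = ((7 - 15*1 + 2*1²) - 4)² = ((7 - 15 + 2*1) - 4)² = ((7 - 15 + 2) - 4)² = (-6 - 4)² = (-10)² = 100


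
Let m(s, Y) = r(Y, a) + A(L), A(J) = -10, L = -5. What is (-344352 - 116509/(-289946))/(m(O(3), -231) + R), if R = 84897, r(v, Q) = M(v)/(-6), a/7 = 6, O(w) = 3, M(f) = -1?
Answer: -299530105449/73838083279 ≈ -4.0566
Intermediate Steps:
a = 42 (a = 7*6 = 42)
r(v, Q) = ⅙ (r(v, Q) = -1/(-6) = -1*(-⅙) = ⅙)
m(s, Y) = -59/6 (m(s, Y) = ⅙ - 10 = -59/6)
(-344352 - 116509/(-289946))/(m(O(3), -231) + R) = (-344352 - 116509/(-289946))/(-59/6 + 84897) = (-344352 - 116509*(-1/289946))/(509323/6) = (-344352 + 116509/289946)*(6/509323) = -99843368483/289946*6/509323 = -299530105449/73838083279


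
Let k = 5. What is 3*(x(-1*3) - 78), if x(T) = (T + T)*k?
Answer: -324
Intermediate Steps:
x(T) = 10*T (x(T) = (T + T)*5 = (2*T)*5 = 10*T)
3*(x(-1*3) - 78) = 3*(10*(-1*3) - 78) = 3*(10*(-3) - 78) = 3*(-30 - 78) = 3*(-108) = -324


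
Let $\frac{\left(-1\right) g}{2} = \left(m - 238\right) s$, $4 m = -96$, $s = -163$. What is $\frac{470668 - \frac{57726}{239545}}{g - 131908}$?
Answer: $- \frac{56373054167}{26028959700} \approx -2.1658$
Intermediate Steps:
$m = -24$ ($m = \frac{1}{4} \left(-96\right) = -24$)
$g = -85412$ ($g = - 2 \left(-24 - 238\right) \left(-163\right) = - 2 \left(\left(-262\right) \left(-163\right)\right) = \left(-2\right) 42706 = -85412$)
$\frac{470668 - \frac{57726}{239545}}{g - 131908} = \frac{470668 - \frac{57726}{239545}}{-85412 - 131908} = \frac{470668 - \frac{57726}{239545}}{-217320} = \left(470668 - \frac{57726}{239545}\right) \left(- \frac{1}{217320}\right) = \frac{112746108334}{239545} \left(- \frac{1}{217320}\right) = - \frac{56373054167}{26028959700}$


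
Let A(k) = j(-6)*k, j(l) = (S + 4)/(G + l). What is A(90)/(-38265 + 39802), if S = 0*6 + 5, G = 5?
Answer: -810/1537 ≈ -0.52700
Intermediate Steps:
S = 5 (S = 0 + 5 = 5)
j(l) = 9/(5 + l) (j(l) = (5 + 4)/(5 + l) = 9/(5 + l))
A(k) = -9*k (A(k) = (9/(5 - 6))*k = (9/(-1))*k = (9*(-1))*k = -9*k)
A(90)/(-38265 + 39802) = (-9*90)/(-38265 + 39802) = -810/1537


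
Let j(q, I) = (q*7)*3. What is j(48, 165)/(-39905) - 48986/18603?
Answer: -1973538154/742352715 ≈ -2.6585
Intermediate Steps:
j(q, I) = 21*q (j(q, I) = (7*q)*3 = 21*q)
j(48, 165)/(-39905) - 48986/18603 = (21*48)/(-39905) - 48986/18603 = 1008*(-1/39905) - 48986*1/18603 = -1008/39905 - 48986/18603 = -1973538154/742352715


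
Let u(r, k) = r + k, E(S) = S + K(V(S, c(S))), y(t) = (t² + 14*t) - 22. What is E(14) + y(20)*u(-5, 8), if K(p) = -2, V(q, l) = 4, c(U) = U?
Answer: 1986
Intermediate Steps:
y(t) = -22 + t² + 14*t
E(S) = -2 + S (E(S) = S - 2 = -2 + S)
u(r, k) = k + r
E(14) + y(20)*u(-5, 8) = (-2 + 14) + (-22 + 20² + 14*20)*(8 - 5) = 12 + (-22 + 400 + 280)*3 = 12 + 658*3 = 12 + 1974 = 1986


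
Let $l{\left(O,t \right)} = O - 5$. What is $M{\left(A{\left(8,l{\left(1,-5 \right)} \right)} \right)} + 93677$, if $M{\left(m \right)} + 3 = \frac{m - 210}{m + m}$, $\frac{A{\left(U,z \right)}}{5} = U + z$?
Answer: $\frac{374677}{4} \approx 93669.0$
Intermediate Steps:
$l{\left(O,t \right)} = -5 + O$
$A{\left(U,z \right)} = 5 U + 5 z$ ($A{\left(U,z \right)} = 5 \left(U + z\right) = 5 U + 5 z$)
$M{\left(m \right)} = -3 + \frac{-210 + m}{2 m}$ ($M{\left(m \right)} = -3 + \frac{m - 210}{m + m} = -3 + \frac{-210 + m}{2 m}$)
$M{\left(A{\left(8,l{\left(1,-5 \right)} \right)} \right)} + 93677 = \left(- \frac{5}{2} - \frac{105}{5 \cdot 8 + 5 \left(-5 + 1\right)}\right) + 93677 = \left(- \frac{5}{2} - \frac{105}{40 + 5 \left(-4\right)}\right) + 93677 = \left(- \frac{5}{2} - \frac{105}{40 - 20}\right) + 93677 = \left(- \frac{5}{2} - \frac{105}{20}\right) + 93677 = \left(- \frac{5}{2} - \frac{21}{4}\right) + 93677 = - \frac{31}{4} + 93677 = \frac{374677}{4}$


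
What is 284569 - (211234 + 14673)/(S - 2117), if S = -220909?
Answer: 63466511701/223026 ≈ 2.8457e+5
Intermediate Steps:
284569 - (211234 + 14673)/(S - 2117) = 284569 - (211234 + 14673)/(-220909 - 2117) = 284569 - 225907/(-223026) = 284569 - 225907*(-1)/223026 = 284569 - 1*(-225907/223026) = 284569 + 225907/223026 = 63466511701/223026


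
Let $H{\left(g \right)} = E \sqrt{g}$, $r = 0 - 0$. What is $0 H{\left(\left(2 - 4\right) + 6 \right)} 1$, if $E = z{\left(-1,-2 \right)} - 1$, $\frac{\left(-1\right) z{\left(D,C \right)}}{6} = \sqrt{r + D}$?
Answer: $0$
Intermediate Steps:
$r = 0$ ($r = 0 + 0 = 0$)
$z{\left(D,C \right)} = - 6 \sqrt{D}$ ($z{\left(D,C \right)} = - 6 \sqrt{0 + D} = - 6 \sqrt{D}$)
$E = -1 - 6 i$ ($E = - 6 \sqrt{-1} - 1 = - 6 i - 1 = -1 - 6 i \approx -1.0 - 6.0 i$)
$H{\left(g \right)} = \sqrt{g} \left(-1 - 6 i\right)$ ($H{\left(g \right)} = \left(-1 - 6 i\right) \sqrt{g} = \sqrt{g} \left(-1 - 6 i\right)$)
$0 H{\left(\left(2 - 4\right) + 6 \right)} 1 = 0 \sqrt{\left(2 - 4\right) + 6} \left(-1 - 6 i\right) 1 = 0 \sqrt{-2 + 6} \left(-1 - 6 i\right) 1 = 0 \sqrt{4} \left(-1 - 6 i\right) 1 = 0 \cdot 2 \left(-1 - 6 i\right) 1 = 0 \left(-2 - 12 i\right) 1 = 0 \cdot 1 = 0$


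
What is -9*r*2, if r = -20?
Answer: 360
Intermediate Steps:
-9*r*2 = -9*(-20)*2 = 180*2 = 360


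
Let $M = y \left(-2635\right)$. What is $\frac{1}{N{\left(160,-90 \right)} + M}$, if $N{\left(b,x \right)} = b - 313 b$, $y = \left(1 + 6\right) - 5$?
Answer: $- \frac{1}{55190} \approx -1.8119 \cdot 10^{-5}$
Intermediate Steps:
$y = 2$ ($y = 7 - 5 = 2$)
$N{\left(b,x \right)} = - 312 b$
$M = -5270$ ($M = 2 \left(-2635\right) = -5270$)
$\frac{1}{N{\left(160,-90 \right)} + M} = \frac{1}{\left(-312\right) 160 - 5270} = \frac{1}{-49920 - 5270} = \frac{1}{-55190} = - \frac{1}{55190}$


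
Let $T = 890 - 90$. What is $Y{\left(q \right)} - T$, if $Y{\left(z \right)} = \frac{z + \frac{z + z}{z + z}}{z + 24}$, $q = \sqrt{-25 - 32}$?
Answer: $\frac{- 799 \sqrt{57} + 19199 i}{\sqrt{57} - 24 i} \approx -799.87 + 0.27432 i$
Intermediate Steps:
$q = i \sqrt{57}$ ($q = \sqrt{-57} = i \sqrt{57} \approx 7.5498 i$)
$Y{\left(z \right)} = \frac{1 + z}{24 + z}$ ($Y{\left(z \right)} = \frac{z + \frac{2 z}{2 z}}{24 + z} = \frac{z + 2 z \frac{1}{2 z}}{24 + z} = \frac{z + 1}{24 + z} = \frac{1 + z}{24 + z}$)
$T = 800$ ($T = 890 - 90 = 800$)
$Y{\left(q \right)} - T = \frac{1 + i \sqrt{57}}{24 + i \sqrt{57}} - 800 = -800 + \frac{1 + i \sqrt{57}}{24 + i \sqrt{57}}$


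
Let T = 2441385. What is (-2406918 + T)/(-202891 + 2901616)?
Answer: 11489/899575 ≈ 0.012772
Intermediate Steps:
(-2406918 + T)/(-202891 + 2901616) = (-2406918 + 2441385)/(-202891 + 2901616) = 34467/2698725 = 34467*(1/2698725) = 11489/899575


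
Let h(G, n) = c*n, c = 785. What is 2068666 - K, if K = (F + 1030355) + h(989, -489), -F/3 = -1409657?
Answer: -2806795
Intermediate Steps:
F = 4228971 (F = -3*(-1409657) = 4228971)
h(G, n) = 785*n
K = 4875461 (K = (4228971 + 1030355) + 785*(-489) = 5259326 - 383865 = 4875461)
2068666 - K = 2068666 - 1*4875461 = 2068666 - 4875461 = -2806795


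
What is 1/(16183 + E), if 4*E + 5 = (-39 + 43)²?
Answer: 4/64743 ≈ 6.1783e-5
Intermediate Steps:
E = 11/4 (E = -5/4 + (-39 + 43)²/4 = -5/4 + (¼)*4² = -5/4 + (¼)*16 = -5/4 + 4 = 11/4 ≈ 2.7500)
1/(16183 + E) = 1/(16183 + 11/4) = 1/(64743/4) = 4/64743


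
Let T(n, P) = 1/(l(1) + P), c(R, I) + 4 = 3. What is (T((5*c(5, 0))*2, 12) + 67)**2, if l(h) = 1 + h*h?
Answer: 881721/196 ≈ 4498.6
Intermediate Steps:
c(R, I) = -1 (c(R, I) = -4 + 3 = -1)
l(h) = 1 + h**2
T(n, P) = 1/(2 + P) (T(n, P) = 1/((1 + 1**2) + P) = 1/((1 + 1) + P) = 1/(2 + P))
(T((5*c(5, 0))*2, 12) + 67)**2 = (1/(2 + 12) + 67)**2 = (1/14 + 67)**2 = (939/14)**2 = 881721/196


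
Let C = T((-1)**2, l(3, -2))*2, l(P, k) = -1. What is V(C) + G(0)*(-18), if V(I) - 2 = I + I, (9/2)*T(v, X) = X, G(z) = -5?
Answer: 820/9 ≈ 91.111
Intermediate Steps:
T(v, X) = 2*X/9
C = -4/9 (C = ((2/9)*(-1))*2 = -2/9*2 = -4/9 ≈ -0.44444)
V(I) = 2 + 2*I (V(I) = 2 + (I + I) = 2 + 2*I)
V(C) + G(0)*(-18) = (2 + 2*(-4/9)) - 5*(-18) = (2 - 8/9) + 90 = 10/9 + 90 = 820/9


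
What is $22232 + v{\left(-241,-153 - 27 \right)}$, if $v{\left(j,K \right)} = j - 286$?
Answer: $21705$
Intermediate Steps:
$v{\left(j,K \right)} = -286 + j$
$22232 + v{\left(-241,-153 - 27 \right)} = 22232 - 527 = 21705$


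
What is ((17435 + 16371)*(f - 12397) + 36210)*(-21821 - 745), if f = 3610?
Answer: 6702488149392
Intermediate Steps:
((17435 + 16371)*(f - 12397) + 36210)*(-21821 - 745) = ((17435 + 16371)*(3610 - 12397) + 36210)*(-21821 - 745) = (33806*(-8787) + 36210)*(-22566) = (-297053322 + 36210)*(-22566) = -297017112*(-22566) = 6702488149392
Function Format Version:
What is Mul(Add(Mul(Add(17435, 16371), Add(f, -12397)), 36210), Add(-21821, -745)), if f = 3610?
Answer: 6702488149392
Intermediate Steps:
Mul(Add(Mul(Add(17435, 16371), Add(f, -12397)), 36210), Add(-21821, -745)) = Mul(Add(Mul(Add(17435, 16371), Add(3610, -12397)), 36210), Add(-21821, -745)) = Mul(Add(Mul(33806, -8787), 36210), -22566) = Mul(Add(-297053322, 36210), -22566) = Mul(-297017112, -22566) = 6702488149392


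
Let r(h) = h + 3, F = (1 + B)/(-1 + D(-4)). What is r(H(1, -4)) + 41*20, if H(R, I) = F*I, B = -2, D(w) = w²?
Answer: 12349/15 ≈ 823.27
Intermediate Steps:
F = -1/15 (F = (1 - 2)/(-1 + (-4)²) = -1/(-1 + 16) = -1/15 ≈ -0.066667)
H(R, I) = -I/15
r(h) = 3 + h
r(H(1, -4)) + 41*20 = (3 - 1/15*(-4)) + 41*20 = (3 + 4/15) + 820 = 49/15 + 820 = 12349/15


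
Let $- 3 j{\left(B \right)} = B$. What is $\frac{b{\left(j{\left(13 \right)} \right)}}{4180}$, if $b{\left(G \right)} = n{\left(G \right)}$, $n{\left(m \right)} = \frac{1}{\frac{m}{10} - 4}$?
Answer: $- \frac{3}{55594} \approx -5.3963 \cdot 10^{-5}$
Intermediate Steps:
$n{\left(m \right)} = \frac{1}{-4 + \frac{m}{10}}$ ($n{\left(m \right)} = \frac{1}{m \frac{1}{10} - 4} = \frac{1}{\frac{m}{10} - 4} = \frac{1}{-4 + \frac{m}{10}}$)
$j{\left(B \right)} = - \frac{B}{3}$
$b{\left(G \right)} = \frac{10}{-40 + G}$
$\frac{b{\left(j{\left(13 \right)} \right)}}{4180} = \frac{10 \frac{1}{-40 - \frac{13}{3}}}{4180} = \frac{10}{-40 - \frac{13}{3}} \cdot \frac{1}{4180} = \frac{10}{- \frac{133}{3}} \cdot \frac{1}{4180} = 10 \left(- \frac{3}{133}\right) \frac{1}{4180} = \left(- \frac{30}{133}\right) \frac{1}{4180} = - \frac{3}{55594}$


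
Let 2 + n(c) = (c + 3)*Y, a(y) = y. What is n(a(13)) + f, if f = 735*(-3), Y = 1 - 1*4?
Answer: -2255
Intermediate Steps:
Y = -3 (Y = 1 - 4 = -3)
f = -2205
n(c) = -11 - 3*c (n(c) = -2 + (c + 3)*(-3) = -2 + (3 + c)*(-3) = -2 + (-9 - 3*c) = -11 - 3*c)
n(a(13)) + f = (-11 - 3*13) - 2205 = (-11 - 39) - 2205 = -50 - 2205 = -2255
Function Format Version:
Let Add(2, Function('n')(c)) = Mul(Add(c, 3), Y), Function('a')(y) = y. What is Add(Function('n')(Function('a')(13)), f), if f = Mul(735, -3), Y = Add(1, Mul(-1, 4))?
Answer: -2255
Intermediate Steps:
Y = -3 (Y = Add(1, -4) = -3)
f = -2205
Function('n')(c) = Add(-11, Mul(-3, c)) (Function('n')(c) = Add(-2, Mul(Add(c, 3), -3)) = Add(-2, Mul(Add(3, c), -3)) = Add(-2, Add(-9, Mul(-3, c))) = Add(-11, Mul(-3, c)))
Add(Function('n')(Function('a')(13)), f) = Add(Add(-11, Mul(-3, 13)), -2205) = Add(Add(-11, -39), -2205) = Add(-50, -2205) = -2255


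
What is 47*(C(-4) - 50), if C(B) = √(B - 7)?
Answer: -2350 + 47*I*√11 ≈ -2350.0 + 155.88*I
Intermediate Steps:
C(B) = √(-7 + B)
47*(C(-4) - 50) = 47*(√(-7 - 4) - 50) = 47*(√(-11) - 50) = 47*(I*√11 - 50) = 47*(-50 + I*√11) = -2350 + 47*I*√11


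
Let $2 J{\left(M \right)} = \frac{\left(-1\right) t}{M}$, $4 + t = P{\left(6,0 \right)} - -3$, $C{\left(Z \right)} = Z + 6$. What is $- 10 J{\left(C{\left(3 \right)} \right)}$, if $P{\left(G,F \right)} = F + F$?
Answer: $- \frac{5}{9} \approx -0.55556$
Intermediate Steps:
$C{\left(Z \right)} = 6 + Z$
$P{\left(G,F \right)} = 2 F$
$t = -1$ ($t = -4 + \left(2 \cdot 0 - -3\right) = -4 + \left(0 + 3\right) = -4 + 3 = -1$)
$J{\left(M \right)} = \frac{1}{2 M}$ ($J{\left(M \right)} = \frac{\left(-1\right) \left(-1\right) \frac{1}{M}}{2} = \frac{1 \frac{1}{M}}{2} = \frac{1}{2 M}$)
$- 10 J{\left(C{\left(3 \right)} \right)} = - 10 \frac{1}{2 \left(6 + 3\right)} = - 10 \frac{1}{2 \cdot 9} = - 10 \cdot \frac{1}{2} \cdot \frac{1}{9} = \left(-10\right) \frac{1}{18} = - \frac{5}{9}$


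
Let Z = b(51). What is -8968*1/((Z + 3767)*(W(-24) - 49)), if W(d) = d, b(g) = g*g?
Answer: 1121/58108 ≈ 0.019292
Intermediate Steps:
b(g) = g²
Z = 2601 (Z = 51² = 2601)
-8968*1/((Z + 3767)*(W(-24) - 49)) = -8968*1/((-24 - 49)*(2601 + 3767)) = -8968/(6368*(-73)) = -8968/(-464864) = -8968*(-1/464864) = 1121/58108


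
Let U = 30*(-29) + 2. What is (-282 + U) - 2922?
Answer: -4072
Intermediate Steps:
U = -868 (U = -870 + 2 = -868)
(-282 + U) - 2922 = (-282 - 868) - 2922 = -1150 - 2922 = -4072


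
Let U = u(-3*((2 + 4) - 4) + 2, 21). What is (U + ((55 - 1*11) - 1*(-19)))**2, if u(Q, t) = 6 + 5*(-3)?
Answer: 2916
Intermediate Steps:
u(Q, t) = -9 (u(Q, t) = 6 - 15 = -9)
U = -9
(U + ((55 - 1*11) - 1*(-19)))**2 = (-9 + ((55 - 1*11) - 1*(-19)))**2 = (-9 + ((55 - 11) + 19))**2 = (-9 + (44 + 19))**2 = (-9 + 63)**2 = 54**2 = 2916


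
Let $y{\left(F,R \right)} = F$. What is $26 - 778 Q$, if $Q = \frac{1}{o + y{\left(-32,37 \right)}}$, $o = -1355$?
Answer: $\frac{36840}{1387} \approx 26.561$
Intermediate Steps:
$Q = - \frac{1}{1387}$ ($Q = \frac{1}{-1355 - 32} = \frac{1}{-1387} = - \frac{1}{1387} \approx -0.00072098$)
$26 - 778 Q = 26 - - \frac{778}{1387} = 26 + \frac{778}{1387} = \frac{36840}{1387}$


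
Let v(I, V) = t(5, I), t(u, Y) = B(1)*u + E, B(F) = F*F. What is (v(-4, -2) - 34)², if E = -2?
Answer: 961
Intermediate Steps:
B(F) = F²
t(u, Y) = -2 + u (t(u, Y) = 1²*u - 2 = 1*u - 2 = u - 2 = -2 + u)
v(I, V) = 3 (v(I, V) = -2 + 5 = 3)
(v(-4, -2) - 34)² = (3 - 34)² = (-31)² = 961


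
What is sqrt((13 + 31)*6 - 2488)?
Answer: 4*I*sqrt(139) ≈ 47.159*I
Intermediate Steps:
sqrt((13 + 31)*6 - 2488) = sqrt(44*6 - 2488) = sqrt(264 - 2488) = sqrt(-2224) = 4*I*sqrt(139)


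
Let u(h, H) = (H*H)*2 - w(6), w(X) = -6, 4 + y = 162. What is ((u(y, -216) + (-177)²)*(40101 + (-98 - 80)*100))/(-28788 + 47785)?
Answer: 2779752747/18997 ≈ 1.4633e+5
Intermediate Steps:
y = 158 (y = -4 + 162 = 158)
u(h, H) = 6 + 2*H² (u(h, H) = (H*H)*2 - 1*(-6) = H²*2 + 6 = 2*H² + 6 = 6 + 2*H²)
((u(y, -216) + (-177)²)*(40101 + (-98 - 80)*100))/(-28788 + 47785) = (((6 + 2*(-216)²) + (-177)²)*(40101 + (-98 - 80)*100))/(-28788 + 47785) = (((6 + 2*46656) + 31329)*(40101 - 178*100))/18997 = (((6 + 93312) + 31329)*(40101 - 17800))*(1/18997) = ((93318 + 31329)*22301)*(1/18997) = (124647*22301)*(1/18997) = 2779752747*(1/18997) = 2779752747/18997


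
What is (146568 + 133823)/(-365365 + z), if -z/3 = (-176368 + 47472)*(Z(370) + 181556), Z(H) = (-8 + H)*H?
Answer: 280391/121998151883 ≈ 2.2983e-6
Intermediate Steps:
Z(H) = H*(-8 + H)
z = 121998517248 (z = -3*(-176368 + 47472)*(370*(-8 + 370) + 181556) = -(-386688)*(370*362 + 181556) = -(-386688)*(133940 + 181556) = -(-386688)*315496 = -3*(-40666172416) = 121998517248)
(146568 + 133823)/(-365365 + z) = (146568 + 133823)/(-365365 + 121998517248) = 280391/121998151883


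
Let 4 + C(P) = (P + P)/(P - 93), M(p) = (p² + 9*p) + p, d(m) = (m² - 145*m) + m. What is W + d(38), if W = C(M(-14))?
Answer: -149296/37 ≈ -4035.0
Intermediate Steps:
d(m) = m² - 144*m
M(p) = p² + 10*p
C(P) = -4 + 2*P/(-93 + P) (C(P) = -4 + (P + P)/(P - 93) = -4 + (2*P)/(-93 + P) = -4 + 2*P/(-93 + P))
W = -260/37 (W = 2*(186 - (-14)*(10 - 14))/(-93 - 14*(10 - 14)) = 2*(186 - (-14)*(-4))/(-93 - 14*(-4)) = 2*(186 - 1*56)/(-93 + 56) = 2*(186 - 56)/(-37) = 2*(-1/37)*130 = -260/37 ≈ -7.0270)
W + d(38) = -260/37 + 38*(-144 + 38) = -260/37 + 38*(-106) = -260/37 - 4028 = -149296/37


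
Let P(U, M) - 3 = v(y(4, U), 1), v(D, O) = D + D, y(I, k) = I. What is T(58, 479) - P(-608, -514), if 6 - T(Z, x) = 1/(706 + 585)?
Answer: -6456/1291 ≈ -5.0008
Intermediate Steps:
v(D, O) = 2*D
P(U, M) = 11 (P(U, M) = 3 + 2*4 = 3 + 8 = 11)
T(Z, x) = 7745/1291 (T(Z, x) = 6 - 1/(706 + 585) = 6 - 1/1291 = 7745/1291)
T(58, 479) - P(-608, -514) = 7745/1291 - 1*11 = 7745/1291 - 11 = -6456/1291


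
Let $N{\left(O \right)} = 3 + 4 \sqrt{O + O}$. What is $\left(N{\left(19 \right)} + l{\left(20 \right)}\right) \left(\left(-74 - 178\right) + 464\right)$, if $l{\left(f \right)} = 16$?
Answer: $4028 + 848 \sqrt{38} \approx 9255.4$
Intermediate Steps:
$N{\left(O \right)} = 3 + 4 \sqrt{2} \sqrt{O}$ ($N{\left(O \right)} = 3 + 4 \sqrt{2 O} = 3 + 4 \sqrt{2} \sqrt{O}$)
$\left(N{\left(19 \right)} + l{\left(20 \right)}\right) \left(\left(-74 - 178\right) + 464\right) = \left(\left(3 + 4 \sqrt{2} \sqrt{19}\right) + 16\right) \left(\left(-74 - 178\right) + 464\right) = \left(\left(3 + 4 \sqrt{38}\right) + 16\right) \left(\left(-74 - 178\right) + 464\right) = \left(19 + 4 \sqrt{38}\right) \left(-252 + 464\right) = \left(19 + 4 \sqrt{38}\right) 212 = 4028 + 848 \sqrt{38}$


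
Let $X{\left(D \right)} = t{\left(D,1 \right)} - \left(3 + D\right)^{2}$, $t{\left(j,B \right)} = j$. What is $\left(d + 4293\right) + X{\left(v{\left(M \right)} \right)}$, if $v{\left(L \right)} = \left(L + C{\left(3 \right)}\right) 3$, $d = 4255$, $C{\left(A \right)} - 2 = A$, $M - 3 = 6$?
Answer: $6565$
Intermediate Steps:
$M = 9$ ($M = 3 + 6 = 9$)
$C{\left(A \right)} = 2 + A$
$v{\left(L \right)} = 15 + 3 L$ ($v{\left(L \right)} = \left(L + \left(2 + 3\right)\right) 3 = \left(L + 5\right) 3 = \left(5 + L\right) 3 = 15 + 3 L$)
$X{\left(D \right)} = D - \left(3 + D\right)^{2}$
$\left(d + 4293\right) + X{\left(v{\left(M \right)} \right)} = \left(4255 + 4293\right) + \left(\left(15 + 3 \cdot 9\right) - \left(3 + \left(15 + 3 \cdot 9\right)\right)^{2}\right) = 8548 + \left(\left(15 + 27\right) - \left(3 + \left(15 + 27\right)\right)^{2}\right) = 8548 + \left(42 - \left(3 + 42\right)^{2}\right) = 8548 + \left(42 - 45^{2}\right) = 8548 + \left(42 - 2025\right) = 8548 - 1983 = 6565$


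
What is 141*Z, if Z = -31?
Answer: -4371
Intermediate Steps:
141*Z = 141*(-31) = -4371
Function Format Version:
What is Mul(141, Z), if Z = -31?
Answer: -4371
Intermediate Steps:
Mul(141, Z) = Mul(141, -31) = -4371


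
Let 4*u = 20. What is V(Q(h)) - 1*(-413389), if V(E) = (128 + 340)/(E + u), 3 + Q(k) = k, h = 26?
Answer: 2893840/7 ≈ 4.1341e+5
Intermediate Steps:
u = 5 (u = (1/4)*20 = 5)
Q(k) = -3 + k
V(E) = 468/(5 + E) (V(E) = (128 + 340)/(E + 5) = 468/(5 + E))
V(Q(h)) - 1*(-413389) = 468/(5 + (-3 + 26)) - 1*(-413389) = 468/(5 + 23) + 413389 = 468/28 + 413389 = 468*(1/28) + 413389 = 117/7 + 413389 = 2893840/7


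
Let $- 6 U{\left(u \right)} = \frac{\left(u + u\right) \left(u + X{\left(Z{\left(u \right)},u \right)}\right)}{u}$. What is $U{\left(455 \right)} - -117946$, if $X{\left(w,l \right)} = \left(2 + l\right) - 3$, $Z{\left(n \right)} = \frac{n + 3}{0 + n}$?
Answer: $117643$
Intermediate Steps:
$Z{\left(n \right)} = \frac{3 + n}{n}$
$X{\left(w,l \right)} = -1 + l$
$U{\left(u \right)} = \frac{1}{3} - \frac{2 u}{3}$ ($U{\left(u \right)} = - \frac{\left(u + u\right) \left(u + \left(-1 + u\right)\right) \frac{1}{u}}{6} = - \frac{2 u \left(-1 + 2 u\right) \frac{1}{u}}{6} = - \frac{-2 + 4 u}{6} = \frac{1}{3} - \frac{2 u}{3}$)
$U{\left(455 \right)} - -117946 = \left(\frac{1}{3} - \frac{910}{3}\right) - -117946 = \left(\frac{1}{3} - \frac{910}{3}\right) + 117946 = -303 + 117946 = 117643$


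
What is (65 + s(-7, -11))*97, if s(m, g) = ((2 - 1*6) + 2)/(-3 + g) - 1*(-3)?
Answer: 46269/7 ≈ 6609.9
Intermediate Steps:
s(m, g) = 3 - 2/(-3 + g) (s(m, g) = ((2 - 6) + 2)/(-3 + g) + 3 = (-4 + 2)/(-3 + g) + 3 = -2/(-3 + g) + 3 = 3 - 2/(-3 + g))
(65 + s(-7, -11))*97 = (65 + (-11 + 3*(-11))/(-3 - 11))*97 = (65 + (-11 - 33)/(-14))*97 = (65 - 1/14*(-44))*97 = (65 + 22/7)*97 = (477/7)*97 = 46269/7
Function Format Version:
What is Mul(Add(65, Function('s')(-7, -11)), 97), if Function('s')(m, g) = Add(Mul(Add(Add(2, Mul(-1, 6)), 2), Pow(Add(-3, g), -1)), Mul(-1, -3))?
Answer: Rational(46269, 7) ≈ 6609.9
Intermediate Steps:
Function('s')(m, g) = Add(3, Mul(-2, Pow(Add(-3, g), -1))) (Function('s')(m, g) = Add(Mul(Add(Add(2, -6), 2), Pow(Add(-3, g), -1)), 3) = Add(Mul(Add(-4, 2), Pow(Add(-3, g), -1)), 3) = Add(Mul(-2, Pow(Add(-3, g), -1)), 3) = Add(3, Mul(-2, Pow(Add(-3, g), -1))))
Mul(Add(65, Function('s')(-7, -11)), 97) = Mul(Add(65, Mul(Pow(Add(-3, -11), -1), Add(-11, Mul(3, -11)))), 97) = Mul(Add(65, Mul(Pow(-14, -1), Add(-11, -33))), 97) = Mul(Add(65, Mul(Rational(-1, 14), -44)), 97) = Mul(Add(65, Rational(22, 7)), 97) = Mul(Rational(477, 7), 97) = Rational(46269, 7)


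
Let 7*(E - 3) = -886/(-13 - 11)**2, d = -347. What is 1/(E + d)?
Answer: -2016/693947 ≈ -0.0029051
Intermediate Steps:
E = 5605/2016 (E = 3 + (-886/(-13 - 11)**2)/7 = 3 + (-886/((-24)**2))/7 = 3 + (-886/576)/7 = 3 + (-886*1/576)/7 = 3 + (1/7)*(-443/288) = 3 - 443/2016 = 5605/2016 ≈ 2.7803)
1/(E + d) = 1/(5605/2016 - 347) = 1/(-693947/2016) = -2016/693947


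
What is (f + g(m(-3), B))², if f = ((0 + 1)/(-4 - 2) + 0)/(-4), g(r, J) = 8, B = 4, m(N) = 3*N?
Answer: 37249/576 ≈ 64.668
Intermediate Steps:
f = 1/24 (f = -(1/(-6) + 0)/4 = -(1*(-⅙) + 0)/4 = -(-⅙ + 0)/4 = -¼*(-⅙) = 1/24 ≈ 0.041667)
(f + g(m(-3), B))² = (1/24 + 8)² = (193/24)² = 37249/576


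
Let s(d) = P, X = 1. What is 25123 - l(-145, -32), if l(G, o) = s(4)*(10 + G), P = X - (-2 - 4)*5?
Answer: 29308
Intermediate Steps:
P = 31 (P = 1 - (-2 - 4)*5 = 1 - (-6)*5 = 1 - 1*(-30) = 1 + 30 = 31)
s(d) = 31
l(G, o) = 310 + 31*G (l(G, o) = 31*(10 + G) = 310 + 31*G)
25123 - l(-145, -32) = 25123 - (310 + 31*(-145)) = 25123 - (310 - 4495) = 25123 - 1*(-4185) = 25123 + 4185 = 29308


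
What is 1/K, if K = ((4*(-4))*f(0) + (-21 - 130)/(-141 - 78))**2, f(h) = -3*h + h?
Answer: 47961/22801 ≈ 2.1035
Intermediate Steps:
f(h) = -2*h
K = 22801/47961 (K = ((4*(-4))*(-2*0) + (-21 - 130)/(-141 - 78))**2 = (-16*0 - 151/(-219))**2 = (0 - 151*(-1/219))**2 = (0 + 151/219)**2 = (151/219)**2 = 22801/47961 ≈ 0.47541)
1/K = 1/(22801/47961) = 47961/22801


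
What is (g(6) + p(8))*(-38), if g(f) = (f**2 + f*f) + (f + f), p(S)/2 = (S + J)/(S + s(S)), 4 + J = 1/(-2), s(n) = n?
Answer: -25669/8 ≈ -3208.6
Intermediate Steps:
J = -9/2 (J = -4 + 1/(-2) = -4 - 1/2 = -9/2 ≈ -4.5000)
p(S) = (-9/2 + S)/S (p(S) = 2*((S - 9/2)/(S + S)) = 2*((-9/2 + S)/((2*S))) = 2*((-9/2 + S)*(1/(2*S))) = 2*((-9/2 + S)/(2*S)) = (-9/2 + S)/S)
g(f) = 2*f + 2*f**2 (g(f) = (f**2 + f**2) + 2*f = 2*f**2 + 2*f = 2*f + 2*f**2)
(g(6) + p(8))*(-38) = (2*6*(1 + 6) + (-9/2 + 8)/8)*(-38) = (2*6*7 + (1/8)*(7/2))*(-38) = (84 + 7/16)*(-38) = (1351/16)*(-38) = -25669/8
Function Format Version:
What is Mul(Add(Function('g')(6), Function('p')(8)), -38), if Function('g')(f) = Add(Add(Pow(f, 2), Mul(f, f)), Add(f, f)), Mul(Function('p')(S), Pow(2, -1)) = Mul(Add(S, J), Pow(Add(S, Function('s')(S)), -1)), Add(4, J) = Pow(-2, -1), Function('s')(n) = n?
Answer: Rational(-25669, 8) ≈ -3208.6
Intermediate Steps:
J = Rational(-9, 2) (J = Add(-4, Pow(-2, -1)) = Add(-4, Rational(-1, 2)) = Rational(-9, 2) ≈ -4.5000)
Function('p')(S) = Mul(Pow(S, -1), Add(Rational(-9, 2), S)) (Function('p')(S) = Mul(2, Mul(Add(S, Rational(-9, 2)), Pow(Add(S, S), -1))) = Mul(2, Mul(Add(Rational(-9, 2), S), Pow(Mul(2, S), -1))) = Mul(2, Mul(Add(Rational(-9, 2), S), Mul(Rational(1, 2), Pow(S, -1)))) = Mul(2, Mul(Rational(1, 2), Pow(S, -1), Add(Rational(-9, 2), S))) = Mul(Pow(S, -1), Add(Rational(-9, 2), S)))
Function('g')(f) = Add(Mul(2, f), Mul(2, Pow(f, 2))) (Function('g')(f) = Add(Add(Pow(f, 2), Pow(f, 2)), Mul(2, f)) = Add(Mul(2, Pow(f, 2)), Mul(2, f)) = Add(Mul(2, f), Mul(2, Pow(f, 2))))
Mul(Add(Function('g')(6), Function('p')(8)), -38) = Mul(Add(Mul(2, 6, Add(1, 6)), Mul(Pow(8, -1), Add(Rational(-9, 2), 8))), -38) = Mul(Add(Mul(2, 6, 7), Mul(Rational(1, 8), Rational(7, 2))), -38) = Mul(Add(84, Rational(7, 16)), -38) = Mul(Rational(1351, 16), -38) = Rational(-25669, 8)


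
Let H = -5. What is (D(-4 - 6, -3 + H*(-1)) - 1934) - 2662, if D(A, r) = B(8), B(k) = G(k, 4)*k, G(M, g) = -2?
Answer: -4612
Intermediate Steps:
B(k) = -2*k
D(A, r) = -16 (D(A, r) = -2*8 = -16)
(D(-4 - 6, -3 + H*(-1)) - 1934) - 2662 = (-16 - 1934) - 2662 = -1950 - 2662 = -4612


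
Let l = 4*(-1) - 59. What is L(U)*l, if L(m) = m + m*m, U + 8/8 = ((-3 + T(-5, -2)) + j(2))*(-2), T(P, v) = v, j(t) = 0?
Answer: -5670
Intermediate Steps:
U = 9 (U = -1 + ((-3 - 2) + 0)*(-2) = -1 + (-5 + 0)*(-2) = -1 - 5*(-2) = -1 + 10 = 9)
L(m) = m + m²
l = -63 (l = -4 - 59 = -63)
L(U)*l = (9*(1 + 9))*(-63) = (9*10)*(-63) = 90*(-63) = -5670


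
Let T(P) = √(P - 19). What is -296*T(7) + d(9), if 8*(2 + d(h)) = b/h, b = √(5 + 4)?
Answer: -47/24 - 592*I*√3 ≈ -1.9583 - 1025.4*I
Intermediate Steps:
b = 3 (b = √9 = 3)
d(h) = -2 + 3/(8*h) (d(h) = -2 + (3/h)/8 = -2 + 3/(8*h))
T(P) = √(-19 + P)
-296*T(7) + d(9) = -296*√(-19 + 7) + (-2 + (3/8)/9) = -592*I*√3 + (-2 + (3/8)*(⅑)) = -592*I*√3 + (-2 + 1/24) = -592*I*√3 - 47/24 = -47/24 - 592*I*√3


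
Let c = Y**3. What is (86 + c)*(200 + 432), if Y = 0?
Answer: 54352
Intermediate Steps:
c = 0 (c = 0**3 = 0)
(86 + c)*(200 + 432) = (86 + 0)*(200 + 432) = 86*632 = 54352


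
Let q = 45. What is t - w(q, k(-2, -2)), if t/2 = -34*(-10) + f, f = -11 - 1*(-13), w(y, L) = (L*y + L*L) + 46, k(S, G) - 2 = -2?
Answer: 638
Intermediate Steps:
k(S, G) = 0 (k(S, G) = 2 - 2 = 0)
w(y, L) = 46 + L² + L*y (w(y, L) = (L*y + L²) + 46 = (L² + L*y) + 46 = 46 + L² + L*y)
f = 2 (f = -11 + 13 = 2)
t = 684 (t = 2*(-34*(-10) + 2) = 2*(340 + 2) = 2*342 = 684)
t - w(q, k(-2, -2)) = 684 - (46 + 0² + 0*45) = 684 - (46 + 0 + 0) = 684 - 1*46 = 684 - 46 = 638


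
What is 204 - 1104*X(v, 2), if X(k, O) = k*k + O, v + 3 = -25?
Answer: -867540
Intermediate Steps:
v = -28 (v = -3 - 25 = -28)
X(k, O) = O + k² (X(k, O) = k² + O = O + k²)
204 - 1104*X(v, 2) = 204 - 1104*(2 + (-28)²) = 204 - 1104*(2 + 784) = 204 - 1104*786 = 204 - 867744 = -867540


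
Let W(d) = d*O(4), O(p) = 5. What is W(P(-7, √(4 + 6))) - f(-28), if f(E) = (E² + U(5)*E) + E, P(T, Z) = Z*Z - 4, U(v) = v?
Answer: -586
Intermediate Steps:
P(T, Z) = -4 + Z² (P(T, Z) = Z² - 4 = -4 + Z²)
f(E) = E² + 6*E (f(E) = (E² + 5*E) + E = E² + 6*E)
W(d) = 5*d (W(d) = d*5 = 5*d)
W(P(-7, √(4 + 6))) - f(-28) = 5*(-4 + (√(4 + 6))²) - (-28)*(6 - 28) = 5*(-4 + (√10)²) - (-28)*(-22) = 5*(-4 + 10) - 1*616 = 5*6 - 616 = 30 - 616 = -586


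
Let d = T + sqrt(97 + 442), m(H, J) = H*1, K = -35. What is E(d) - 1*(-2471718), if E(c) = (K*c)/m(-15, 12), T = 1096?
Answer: 7422826/3 + 49*sqrt(11)/3 ≈ 2.4743e+6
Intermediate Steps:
m(H, J) = H
d = 1096 + 7*sqrt(11) (d = 1096 + sqrt(97 + 442) = 1096 + sqrt(539) = 1096 + 7*sqrt(11) ≈ 1119.2)
E(c) = 7*c/3 (E(c) = -35*c/(-15) = -35*c*(-1/15) = 7*c/3)
E(d) - 1*(-2471718) = 7*(1096 + 7*sqrt(11))/3 - 1*(-2471718) = (7672/3 + 49*sqrt(11)/3) + 2471718 = 7422826/3 + 49*sqrt(11)/3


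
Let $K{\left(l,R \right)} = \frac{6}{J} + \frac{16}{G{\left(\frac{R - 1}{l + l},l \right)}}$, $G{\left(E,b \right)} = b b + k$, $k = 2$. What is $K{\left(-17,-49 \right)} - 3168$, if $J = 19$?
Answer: $- \frac{17513822}{5529} \approx -3167.6$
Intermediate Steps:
$G{\left(E,b \right)} = 2 + b^{2}$ ($G{\left(E,b \right)} = b b + 2 = b^{2} + 2 = 2 + b^{2}$)
$K{\left(l,R \right)} = \frac{6}{19} + \frac{16}{2 + l^{2}}$
$K{\left(-17,-49 \right)} - 3168 = \frac{2 \left(158 + 3 \left(-17\right)^{2}\right)}{19 \left(2 + \left(-17\right)^{2}\right)} - 3168 = \frac{2 \left(158 + 3 \cdot 289\right)}{19 \left(2 + 289\right)} - 3168 = \frac{2 \left(158 + 867\right)}{19 \cdot 291} - 3168 = \frac{2}{19} \cdot \frac{1}{291} \cdot 1025 - 3168 = \frac{2050}{5529} - 3168 = - \frac{17513822}{5529}$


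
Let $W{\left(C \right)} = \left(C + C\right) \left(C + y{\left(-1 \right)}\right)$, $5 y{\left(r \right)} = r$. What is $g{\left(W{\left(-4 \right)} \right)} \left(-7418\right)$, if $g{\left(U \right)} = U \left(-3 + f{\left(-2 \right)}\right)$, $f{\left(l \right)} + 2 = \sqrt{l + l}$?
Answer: $1246224 - \frac{2492448 i}{5} \approx 1.2462 \cdot 10^{6} - 4.9849 \cdot 10^{5} i$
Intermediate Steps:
$y{\left(r \right)} = \frac{r}{5}$
$f{\left(l \right)} = -2 + \sqrt{2} \sqrt{l}$ ($f{\left(l \right)} = -2 + \sqrt{l + l} = -2 + \sqrt{2 l} = -2 + \sqrt{2} \sqrt{l}$)
$W{\left(C \right)} = 2 C \left(- \frac{1}{5} + C\right)$ ($W{\left(C \right)} = \left(C + C\right) \left(C + \frac{1}{5} \left(-1\right)\right) = 2 C \left(C - \frac{1}{5}\right) = 2 C \left(- \frac{1}{5} + C\right)$)
$g{\left(U \right)} = U \left(-5 + 2 i\right)$ ($g{\left(U \right)} = U \left(-3 - \left(2 - \sqrt{2} \sqrt{-2}\right)\right) = U \left(-3 - \left(2 - \sqrt{2} i \sqrt{2}\right)\right) = U \left(-3 - \left(2 - 2 i\right)\right) = U \left(-5 + 2 i\right)$)
$g{\left(W{\left(-4 \right)} \right)} \left(-7418\right) = \frac{2}{5} \left(-4\right) \left(-1 + 5 \left(-4\right)\right) \left(-5 + 2 i\right) \left(-7418\right) = \frac{2}{5} \left(-4\right) \left(-1 - 20\right) \left(-5 + 2 i\right) \left(-7418\right) = \frac{2}{5} \left(-4\right) \left(-21\right) \left(-5 + 2 i\right) \left(-7418\right) = \frac{168 \left(-5 + 2 i\right)}{5} \left(-7418\right) = \left(-168 + \frac{336 i}{5}\right) \left(-7418\right) = 1246224 - \frac{2492448 i}{5}$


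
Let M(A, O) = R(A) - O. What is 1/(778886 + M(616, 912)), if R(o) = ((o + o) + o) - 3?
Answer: 1/779819 ≈ 1.2823e-6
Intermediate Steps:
R(o) = -3 + 3*o (R(o) = (2*o + o) - 3 = 3*o - 3 = -3 + 3*o)
M(A, O) = -3 - O + 3*A (M(A, O) = (-3 + 3*A) - O = -3 - O + 3*A)
1/(778886 + M(616, 912)) = 1/(778886 + (-3 - 1*912 + 3*616)) = 1/(778886 + (-3 - 912 + 1848)) = 1/(778886 + 933) = 1/779819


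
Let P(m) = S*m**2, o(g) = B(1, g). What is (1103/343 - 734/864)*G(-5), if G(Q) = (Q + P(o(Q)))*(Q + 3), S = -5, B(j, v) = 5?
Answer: 22789975/37044 ≈ 615.21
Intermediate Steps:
o(g) = 5
P(m) = -5*m**2
G(Q) = (-125 + Q)*(3 + Q) (G(Q) = (Q - 5*5**2)*(Q + 3) = (Q - 5*25)*(3 + Q) = (Q - 125)*(3 + Q) = (-125 + Q)*(3 + Q))
(1103/343 - 734/864)*G(-5) = (1103/343 - 734/864)*(-375 + (-5)**2 - 122*(-5)) = (1103*(1/343) - 734*1/864)*(-375 + 25 + 610) = (1103/343 - 367/432)*260 = (350615/148176)*260 = 22789975/37044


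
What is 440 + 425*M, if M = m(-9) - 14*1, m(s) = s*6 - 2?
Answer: -29310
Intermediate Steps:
m(s) = -2 + 6*s (m(s) = 6*s - 2 = -2 + 6*s)
M = -70 (M = (-2 + 6*(-9)) - 14*1 = (-2 - 54) - 14 = -56 - 14 = -70)
440 + 425*M = 440 + 425*(-70) = 440 - 29750 = -29310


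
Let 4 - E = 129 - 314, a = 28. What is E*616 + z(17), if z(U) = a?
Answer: 116452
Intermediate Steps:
E = 189 (E = 4 - (129 - 314) = 4 - 1*(-185) = 4 + 185 = 189)
z(U) = 28
E*616 + z(17) = 189*616 + 28 = 116424 + 28 = 116452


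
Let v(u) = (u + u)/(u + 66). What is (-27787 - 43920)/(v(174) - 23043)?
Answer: 1434140/460831 ≈ 3.1121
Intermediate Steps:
v(u) = 2*u/(66 + u) (v(u) = (2*u)/(66 + u) = 2*u/(66 + u))
(-27787 - 43920)/(v(174) - 23043) = (-27787 - 43920)/(2*174/(66 + 174) - 23043) = -71707/(2*174/240 - 23043) = -71707/(2*174*(1/240) - 23043) = -71707/(29/20 - 23043) = -71707/(-460831/20) = -71707*(-20/460831) = 1434140/460831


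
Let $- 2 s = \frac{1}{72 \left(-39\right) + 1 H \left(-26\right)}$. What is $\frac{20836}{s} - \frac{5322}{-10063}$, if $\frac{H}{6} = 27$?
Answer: $\frac{2943804264042}{10063} \approx 2.9254 \cdot 10^{8}$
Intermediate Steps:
$H = 162$ ($H = 6 \cdot 27 = 162$)
$s = \frac{1}{14040}$ ($s = - \frac{1}{2 \left(72 \left(-39\right) + 1 \cdot 162 \left(-26\right)\right)} = - \frac{1}{2 \left(-2808 + 162 \left(-26\right)\right)} = - \frac{1}{2 \left(-2808 - 4212\right)} = - \frac{1}{2 \left(-7020\right)} = \left(- \frac{1}{2}\right) \left(- \frac{1}{7020}\right) = \frac{1}{14040} \approx 7.1225 \cdot 10^{-5}$)
$\frac{20836}{s} - \frac{5322}{-10063} = 20836 \frac{1}{\frac{1}{14040}} - \frac{5322}{-10063} = 20836 \cdot 14040 - - \frac{5322}{10063} = 292537440 + \frac{5322}{10063} = \frac{2943804264042}{10063}$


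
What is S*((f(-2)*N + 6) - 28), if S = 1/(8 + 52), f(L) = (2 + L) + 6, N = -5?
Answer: -13/15 ≈ -0.86667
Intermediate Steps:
f(L) = 8 + L
S = 1/60 ≈ 0.016667
S*((f(-2)*N + 6) - 28) = (((8 - 2)*(-5) + 6) - 28)/60 = ((6*(-5) + 6) - 28)/60 = ((-30 + 6) - 28)/60 = (-24 - 28)/60 = (1/60)*(-52) = -13/15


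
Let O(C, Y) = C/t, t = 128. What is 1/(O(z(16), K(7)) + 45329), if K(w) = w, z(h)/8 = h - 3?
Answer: 16/725277 ≈ 2.2061e-5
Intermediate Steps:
z(h) = -24 + 8*h (z(h) = 8*(h - 3) = 8*(-3 + h) = -24 + 8*h)
O(C, Y) = C/128
1/(O(z(16), K(7)) + 45329) = 1/((-24 + 8*16)/128 + 45329) = 1/((-24 + 128)/128 + 45329) = 1/((1/128)*104 + 45329) = 1/(13/16 + 45329) = 1/(725277/16) = 16/725277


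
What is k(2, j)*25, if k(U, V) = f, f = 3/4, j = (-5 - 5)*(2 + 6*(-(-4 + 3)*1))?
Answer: 75/4 ≈ 18.750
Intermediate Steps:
j = -80 (j = -10*(2 + 6*(-1*(-1)*1)) = -10*(2 + 6*(1*1)) = -10*(2 + 6*1) = -10*(2 + 6) = -10*8 = -80)
f = ¾ (f = 3*(¼) = ¾ ≈ 0.75000)
k(U, V) = ¾
k(2, j)*25 = (¾)*25 = 75/4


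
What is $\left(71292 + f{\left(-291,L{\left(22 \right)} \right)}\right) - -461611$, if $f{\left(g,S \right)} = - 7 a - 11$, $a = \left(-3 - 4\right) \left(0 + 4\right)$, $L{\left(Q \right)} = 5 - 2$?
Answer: $533088$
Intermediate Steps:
$L{\left(Q \right)} = 3$ ($L{\left(Q \right)} = 5 - 2 = 3$)
$a = -28$ ($a = \left(-7\right) 4 = -28$)
$f{\left(g,S \right)} = 185$ ($f{\left(g,S \right)} = \left(-7\right) \left(-28\right) - 11 = 196 - 11 = 185$)
$\left(71292 + f{\left(-291,L{\left(22 \right)} \right)}\right) - -461611 = \left(71292 + 185\right) - -461611 = 71477 + 461611 = 533088$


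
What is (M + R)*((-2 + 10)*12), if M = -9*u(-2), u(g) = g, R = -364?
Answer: -33216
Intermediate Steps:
M = 18 (M = -9*(-2) = 18)
(M + R)*((-2 + 10)*12) = (18 - 364)*((-2 + 10)*12) = -2768*12 = -346*96 = -33216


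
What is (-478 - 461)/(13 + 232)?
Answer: -939/245 ≈ -3.8327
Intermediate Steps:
(-478 - 461)/(13 + 232) = -939/245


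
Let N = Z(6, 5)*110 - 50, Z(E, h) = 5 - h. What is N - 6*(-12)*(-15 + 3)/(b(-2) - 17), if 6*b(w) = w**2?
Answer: 142/49 ≈ 2.8980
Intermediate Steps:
b(w) = w**2/6
N = -50 (N = (5 - 1*5)*110 - 50 = (5 - 5)*110 - 50 = 0*110 - 50 = 0 - 50 = -50)
N - 6*(-12)*(-15 + 3)/(b(-2) - 17) = -50 - 6*(-12)*(-15 + 3)/((1/6)*(-2)**2 - 17) = -50 - (-72)*(-12/((1/6)*4 - 17)) = -50 - (-72)*(-12/(2/3 - 17)) = -50 - (-72)*(-12/(-49/3)) = -50 - (-72)*(-12*(-3/49)) = -50 - (-72)*36/49 = -50 - 1*(-2592/49) = -50 + 2592/49 = 142/49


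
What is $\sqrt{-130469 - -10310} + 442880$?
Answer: $442880 + 39 i \sqrt{79} \approx 4.4288 \cdot 10^{5} + 346.64 i$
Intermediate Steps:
$\sqrt{-130469 - -10310} + 442880 = \sqrt{-130469 + \left(-8641 + 18951\right)} + 442880 = \sqrt{-130469 + 10310} + 442880 = \sqrt{-120159} + 442880 = 39 i \sqrt{79} + 442880 = 442880 + 39 i \sqrt{79}$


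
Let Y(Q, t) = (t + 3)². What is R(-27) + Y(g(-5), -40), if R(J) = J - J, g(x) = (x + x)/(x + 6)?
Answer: 1369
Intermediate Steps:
g(x) = 2*x/(6 + x) (g(x) = (2*x)/(6 + x) = 2*x/(6 + x))
R(J) = 0
Y(Q, t) = (3 + t)²
R(-27) + Y(g(-5), -40) = 0 + (3 - 40)² = 0 + (-37)² = 0 + 1369 = 1369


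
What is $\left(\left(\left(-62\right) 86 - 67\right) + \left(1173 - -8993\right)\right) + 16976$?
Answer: $21743$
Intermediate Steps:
$\left(\left(\left(-62\right) 86 - 67\right) + \left(1173 - -8993\right)\right) + 16976 = \left(\left(-5332 - 67\right) + \left(1173 + 8993\right)\right) + 16976 = \left(-5399 + 10166\right) + 16976 = 4767 + 16976 = 21743$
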